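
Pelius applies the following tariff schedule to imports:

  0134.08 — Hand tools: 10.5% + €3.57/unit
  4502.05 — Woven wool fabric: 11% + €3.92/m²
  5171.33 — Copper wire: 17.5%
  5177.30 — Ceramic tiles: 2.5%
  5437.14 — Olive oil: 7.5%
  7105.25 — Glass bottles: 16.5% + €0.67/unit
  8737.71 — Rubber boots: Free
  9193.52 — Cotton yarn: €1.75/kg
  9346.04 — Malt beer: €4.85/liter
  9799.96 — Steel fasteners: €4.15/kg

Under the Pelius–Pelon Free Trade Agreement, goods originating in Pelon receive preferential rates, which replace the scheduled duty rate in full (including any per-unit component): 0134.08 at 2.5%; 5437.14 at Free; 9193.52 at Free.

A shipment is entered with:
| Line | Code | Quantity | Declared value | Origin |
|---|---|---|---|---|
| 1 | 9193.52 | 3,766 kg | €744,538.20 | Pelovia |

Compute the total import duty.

€6,590.50

Line 1 (9193.52, Pelovia, 3,766 kg, €744,538.20):
Base rate for 9193.52 is €1.75/kg.
9193.52 has an FTA preferential rate, but origin Pelovia is not Pelon; base rate stands.
Duty = 3,766 × €1.75 = €6,590.50.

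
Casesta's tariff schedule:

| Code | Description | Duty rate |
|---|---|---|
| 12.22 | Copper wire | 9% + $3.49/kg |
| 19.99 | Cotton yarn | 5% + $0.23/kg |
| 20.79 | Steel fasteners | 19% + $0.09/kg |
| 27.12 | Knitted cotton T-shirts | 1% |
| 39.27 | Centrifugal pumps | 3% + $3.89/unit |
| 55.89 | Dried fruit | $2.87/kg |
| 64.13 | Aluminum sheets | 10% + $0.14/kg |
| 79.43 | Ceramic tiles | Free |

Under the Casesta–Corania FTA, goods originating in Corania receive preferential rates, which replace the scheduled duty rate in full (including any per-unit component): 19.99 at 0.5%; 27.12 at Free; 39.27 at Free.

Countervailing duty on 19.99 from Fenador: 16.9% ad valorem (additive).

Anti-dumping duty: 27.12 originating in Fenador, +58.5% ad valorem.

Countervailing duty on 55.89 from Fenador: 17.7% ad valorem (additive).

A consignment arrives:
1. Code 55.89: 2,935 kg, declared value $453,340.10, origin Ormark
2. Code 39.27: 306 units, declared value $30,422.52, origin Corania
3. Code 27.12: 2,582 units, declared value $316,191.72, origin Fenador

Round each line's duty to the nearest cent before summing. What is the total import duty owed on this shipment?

Line 1 (55.89, Ormark, 2,935 kg, $453,340.10):
Base rate for 55.89 is $2.87/kg.
The additional-duty order on 55.89 targets Fenador, not Ormark; it does not apply.
Duty = 2,935 × $2.87 = $8,423.45.
Line 2 (39.27, Corania, 306 units, $30,422.52):
Base rate for 39.27 is 3% + $3.89/unit.
Origin Corania qualifies under the Casesta–Corania agreement and 39.27 is covered: preferential rate Free applies instead.
Duty = $30,422.52 × 0% = $0.00.
Line 3 (27.12, Fenador, 2,582 units, $316,191.72):
Base rate for 27.12 is 1%.
27.12 has an FTA preferential rate, but origin Fenador is not Corania; base rate stands.
Additional duty on 27.12 from Fenador: +58.5%. Applied ad valorem rate: 1% + 58.5% = 59.5%.
Duty = $316,191.72 × 59.5% = $188,134.07.
Total = $8,423.45 + $0.00 + $188,134.07 = $196,557.52.

$196,557.52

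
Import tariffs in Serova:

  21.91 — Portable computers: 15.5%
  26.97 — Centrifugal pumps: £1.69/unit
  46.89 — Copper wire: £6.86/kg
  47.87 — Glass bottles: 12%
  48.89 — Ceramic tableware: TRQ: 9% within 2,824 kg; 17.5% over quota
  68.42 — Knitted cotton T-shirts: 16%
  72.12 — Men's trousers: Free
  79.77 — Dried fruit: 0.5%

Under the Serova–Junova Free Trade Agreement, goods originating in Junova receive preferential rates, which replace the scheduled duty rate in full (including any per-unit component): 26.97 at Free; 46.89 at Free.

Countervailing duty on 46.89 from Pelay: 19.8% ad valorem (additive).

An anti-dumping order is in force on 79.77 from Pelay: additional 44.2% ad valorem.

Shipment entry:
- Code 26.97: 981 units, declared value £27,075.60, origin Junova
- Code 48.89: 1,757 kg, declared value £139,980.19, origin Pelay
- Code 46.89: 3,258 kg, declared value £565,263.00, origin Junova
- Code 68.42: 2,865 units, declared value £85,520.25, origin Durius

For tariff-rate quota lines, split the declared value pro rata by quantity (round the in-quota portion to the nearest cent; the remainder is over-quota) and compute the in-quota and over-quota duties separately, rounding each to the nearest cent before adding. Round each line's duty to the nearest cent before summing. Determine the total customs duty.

£26,281.46

Line 1 (26.97, Junova, 981 units, £27,075.60):
Base rate for 26.97 is £1.69/unit.
Origin Junova qualifies under the Serova–Junova agreement and 26.97 is covered: preferential rate Free applies instead.
Duty = £27,075.60 × 0% = £0.00.
Line 2 (48.89, Pelay, 1,757 kg, £139,980.19):
Code 48.89 is under a tariff-rate quota (threshold 2,824 kg). Quantity 1,757 kg is within the quota, so the in-quota rate 9% applies to the full value.
Duty = £139,980.19 × 9% = £12,598.22.
Line 3 (46.89, Junova, 3,258 kg, £565,263.00):
Base rate for 46.89 is £6.86/kg.
Origin Junova qualifies under the Serova–Junova agreement and 46.89 is covered: preferential rate Free applies instead.
The additional-duty order on 46.89 targets Pelay, not Junova; it does not apply.
Duty = £565,263.00 × 0% = £0.00.
Line 4 (68.42, Durius, 2,865 units, £85,520.25):
Base rate for 68.42 is 16%.
Duty = £85,520.25 × 16% = £13,683.24.
Total = £0.00 + £12,598.22 + £0.00 + £13,683.24 = £26,281.46.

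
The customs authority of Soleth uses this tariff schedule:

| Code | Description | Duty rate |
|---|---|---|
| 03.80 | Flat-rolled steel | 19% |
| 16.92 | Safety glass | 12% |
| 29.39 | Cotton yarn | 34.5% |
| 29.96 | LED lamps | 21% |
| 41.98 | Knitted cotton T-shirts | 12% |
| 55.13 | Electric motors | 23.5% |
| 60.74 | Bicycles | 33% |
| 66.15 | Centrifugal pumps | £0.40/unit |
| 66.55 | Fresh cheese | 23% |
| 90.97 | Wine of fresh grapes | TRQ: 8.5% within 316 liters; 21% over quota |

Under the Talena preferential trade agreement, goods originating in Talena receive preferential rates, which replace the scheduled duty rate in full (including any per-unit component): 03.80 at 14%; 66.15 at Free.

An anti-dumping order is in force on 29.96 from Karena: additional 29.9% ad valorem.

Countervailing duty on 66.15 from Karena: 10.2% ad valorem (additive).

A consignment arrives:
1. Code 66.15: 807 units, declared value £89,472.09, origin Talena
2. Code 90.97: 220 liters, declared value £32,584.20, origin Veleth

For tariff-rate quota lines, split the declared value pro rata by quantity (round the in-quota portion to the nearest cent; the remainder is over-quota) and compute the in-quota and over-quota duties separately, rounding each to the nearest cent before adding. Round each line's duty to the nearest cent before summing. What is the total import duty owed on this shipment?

£2,769.66

Line 1 (66.15, Talena, 807 units, £89,472.09):
Base rate for 66.15 is £0.40/unit.
Origin Talena qualifies under the Soleth–Talena agreement and 66.15 is covered: preferential rate Free applies instead.
The additional-duty order on 66.15 targets Karena, not Talena; it does not apply.
Duty = £89,472.09 × 0% = £0.00.
Line 2 (90.97, Veleth, 220 liters, £32,584.20):
Code 90.97 is under a tariff-rate quota (threshold 316 liters). Quantity 220 liters is within the quota, so the in-quota rate 8.5% applies to the full value.
Duty = £32,584.20 × 8.5% = £2,769.66.
Total = £0.00 + £2,769.66 = £2,769.66.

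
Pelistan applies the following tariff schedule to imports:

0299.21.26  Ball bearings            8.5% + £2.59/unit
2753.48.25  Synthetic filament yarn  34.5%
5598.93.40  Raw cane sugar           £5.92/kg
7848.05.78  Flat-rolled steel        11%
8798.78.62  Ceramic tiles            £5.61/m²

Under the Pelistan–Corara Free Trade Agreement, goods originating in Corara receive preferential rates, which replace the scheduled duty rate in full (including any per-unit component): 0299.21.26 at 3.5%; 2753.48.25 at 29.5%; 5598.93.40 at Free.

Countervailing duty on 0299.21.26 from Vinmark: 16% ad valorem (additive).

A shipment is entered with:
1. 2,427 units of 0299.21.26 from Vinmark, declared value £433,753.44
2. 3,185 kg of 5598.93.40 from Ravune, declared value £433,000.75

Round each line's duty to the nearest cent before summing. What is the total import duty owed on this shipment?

Line 1 (0299.21.26, Vinmark, 2,427 units, £433,753.44):
Base rate for 0299.21.26 is 8.5% + £2.59/unit.
0299.21.26 has an FTA preferential rate, but origin Vinmark is not Corara; base rate stands.
Additional duty on 0299.21.26 from Vinmark: +16%. Applied ad valorem rate: 8.5% + 16% = 24.5%.
Duty = £433,753.44 × 24.5% + 2,427 × £2.59 = £112,555.52.
Line 2 (5598.93.40, Ravune, 3,185 kg, £433,000.75):
Base rate for 5598.93.40 is £5.92/kg.
5598.93.40 has an FTA preferential rate, but origin Ravune is not Corara; base rate stands.
Duty = 3,185 × £5.92 = £18,855.20.
Total = £112,555.52 + £18,855.20 = £131,410.72.

£131,410.72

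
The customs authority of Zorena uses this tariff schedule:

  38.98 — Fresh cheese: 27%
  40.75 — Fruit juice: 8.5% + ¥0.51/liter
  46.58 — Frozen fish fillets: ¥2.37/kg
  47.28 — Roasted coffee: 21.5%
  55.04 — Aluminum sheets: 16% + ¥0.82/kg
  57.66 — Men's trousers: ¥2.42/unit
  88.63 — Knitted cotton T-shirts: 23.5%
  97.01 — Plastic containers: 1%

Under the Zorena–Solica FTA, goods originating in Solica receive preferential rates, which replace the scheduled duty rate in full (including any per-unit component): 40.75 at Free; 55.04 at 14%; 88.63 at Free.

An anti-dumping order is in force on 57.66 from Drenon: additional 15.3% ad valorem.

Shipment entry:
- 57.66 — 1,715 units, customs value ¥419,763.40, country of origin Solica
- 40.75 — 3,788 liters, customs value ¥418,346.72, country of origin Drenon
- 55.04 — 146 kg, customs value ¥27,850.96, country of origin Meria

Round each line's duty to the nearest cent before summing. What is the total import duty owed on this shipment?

Line 1 (57.66, Solica, 1,715 units, ¥419,763.40):
Base rate for 57.66 is ¥2.42/unit.
Origin Solica is the FTA partner but 57.66 is not on the preference list; base rate stands.
The additional-duty order on 57.66 targets Drenon, not Solica; it does not apply.
Duty = 1,715 × ¥2.42 = ¥4,150.30.
Line 2 (40.75, Drenon, 3,788 liters, ¥418,346.72):
Base rate for 40.75 is 8.5% + ¥0.51/liter.
40.75 has an FTA preferential rate, but origin Drenon is not Solica; base rate stands.
Duty = ¥418,346.72 × 8.5% + 3,788 × ¥0.51 = ¥37,491.35.
Line 3 (55.04, Meria, 146 kg, ¥27,850.96):
Base rate for 55.04 is 16% + ¥0.82/kg.
55.04 has an FTA preferential rate, but origin Meria is not Solica; base rate stands.
Duty = ¥27,850.96 × 16% + 146 × ¥0.82 = ¥4,575.87.
Total = ¥4,150.30 + ¥37,491.35 + ¥4,575.87 = ¥46,217.52.

¥46,217.52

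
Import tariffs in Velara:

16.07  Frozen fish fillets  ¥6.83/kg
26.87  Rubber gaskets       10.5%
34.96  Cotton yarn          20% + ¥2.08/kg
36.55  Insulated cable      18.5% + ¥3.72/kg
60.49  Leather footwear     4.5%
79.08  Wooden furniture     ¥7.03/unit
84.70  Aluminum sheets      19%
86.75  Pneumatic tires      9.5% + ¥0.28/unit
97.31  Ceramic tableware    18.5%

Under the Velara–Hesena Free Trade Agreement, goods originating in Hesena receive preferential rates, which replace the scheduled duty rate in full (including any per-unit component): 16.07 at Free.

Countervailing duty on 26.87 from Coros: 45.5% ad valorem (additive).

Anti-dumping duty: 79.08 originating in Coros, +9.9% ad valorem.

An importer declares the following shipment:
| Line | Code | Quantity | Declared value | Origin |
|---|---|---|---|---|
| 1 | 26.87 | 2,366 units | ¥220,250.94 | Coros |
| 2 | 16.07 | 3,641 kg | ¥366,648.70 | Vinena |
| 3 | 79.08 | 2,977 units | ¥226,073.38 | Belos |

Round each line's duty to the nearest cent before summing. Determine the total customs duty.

¥169,136.87

Line 1 (26.87, Coros, 2,366 units, ¥220,250.94):
Base rate for 26.87 is 10.5%.
Additional duty on 26.87 from Coros: +45.5%. Applied ad valorem rate: 10.5% + 45.5% = 56%.
Duty = ¥220,250.94 × 56% = ¥123,340.53.
Line 2 (16.07, Vinena, 3,641 kg, ¥366,648.70):
Base rate for 16.07 is ¥6.83/kg.
16.07 has an FTA preferential rate, but origin Vinena is not Hesena; base rate stands.
Duty = 3,641 × ¥6.83 = ¥24,868.03.
Line 3 (79.08, Belos, 2,977 units, ¥226,073.38):
Base rate for 79.08 is ¥7.03/unit.
The additional-duty order on 79.08 targets Coros, not Belos; it does not apply.
Duty = 2,977 × ¥7.03 = ¥20,928.31.
Total = ¥123,340.53 + ¥24,868.03 + ¥20,928.31 = ¥169,136.87.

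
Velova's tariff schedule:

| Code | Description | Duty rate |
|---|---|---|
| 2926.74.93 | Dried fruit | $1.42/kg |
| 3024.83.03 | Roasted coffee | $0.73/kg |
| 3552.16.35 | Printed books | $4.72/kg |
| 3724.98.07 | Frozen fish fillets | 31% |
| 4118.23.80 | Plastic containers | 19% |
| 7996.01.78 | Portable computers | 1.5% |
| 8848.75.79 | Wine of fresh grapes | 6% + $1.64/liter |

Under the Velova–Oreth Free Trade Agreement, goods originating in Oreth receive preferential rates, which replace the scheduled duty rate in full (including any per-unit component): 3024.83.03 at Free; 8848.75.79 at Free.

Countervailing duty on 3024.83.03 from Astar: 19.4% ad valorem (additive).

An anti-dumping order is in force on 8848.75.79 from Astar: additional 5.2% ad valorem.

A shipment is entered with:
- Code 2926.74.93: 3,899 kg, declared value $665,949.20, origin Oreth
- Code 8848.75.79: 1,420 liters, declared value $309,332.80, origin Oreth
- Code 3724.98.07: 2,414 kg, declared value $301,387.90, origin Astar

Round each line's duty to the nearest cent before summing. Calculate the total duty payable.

$98,966.83

Line 1 (2926.74.93, Oreth, 3,899 kg, $665,949.20):
Base rate for 2926.74.93 is $1.42/kg.
Origin Oreth is the FTA partner but 2926.74.93 is not on the preference list; base rate stands.
Duty = 3,899 × $1.42 = $5,536.58.
Line 2 (8848.75.79, Oreth, 1,420 liters, $309,332.80):
Base rate for 8848.75.79 is 6% + $1.64/liter.
Origin Oreth qualifies under the Velova–Oreth agreement and 8848.75.79 is covered: preferential rate Free applies instead.
The additional-duty order on 8848.75.79 targets Astar, not Oreth; it does not apply.
Duty = $309,332.80 × 0% = $0.00.
Line 3 (3724.98.07, Astar, 2,414 kg, $301,387.90):
Base rate for 3724.98.07 is 31%.
Duty = $301,387.90 × 31% = $93,430.25.
Total = $5,536.58 + $0.00 + $93,430.25 = $98,966.83.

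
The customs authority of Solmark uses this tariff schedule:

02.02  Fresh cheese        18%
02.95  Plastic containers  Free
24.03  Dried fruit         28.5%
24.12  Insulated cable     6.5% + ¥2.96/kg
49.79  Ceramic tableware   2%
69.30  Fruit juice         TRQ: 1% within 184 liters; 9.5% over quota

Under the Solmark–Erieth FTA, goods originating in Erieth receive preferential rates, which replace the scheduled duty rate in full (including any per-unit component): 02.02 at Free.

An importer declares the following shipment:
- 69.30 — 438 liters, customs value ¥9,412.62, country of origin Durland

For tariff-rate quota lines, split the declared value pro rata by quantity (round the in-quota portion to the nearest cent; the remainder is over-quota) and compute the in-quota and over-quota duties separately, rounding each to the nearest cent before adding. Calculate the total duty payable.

¥558.09

Line 1 (69.30, Durland, 438 liters, ¥9,412.62):
Code 69.30 is under a tariff-rate quota (threshold 184 liters). In-quota: 184 liters at 1%; over-quota: 254 liters at 9.5%.
Pro-rata value split: in-quota = ¥9,412.62 × 184/438 = ¥3,954.16; over-quota = ¥9,412.62 − ¥3,954.16 = ¥5,458.46.
In-quota duty = ¥3,954.16 × 1% = ¥39.54. Over-quota duty = ¥5,458.46 × 9.5% = ¥518.55.
Line duty = ¥39.54 + ¥518.55 = ¥558.09.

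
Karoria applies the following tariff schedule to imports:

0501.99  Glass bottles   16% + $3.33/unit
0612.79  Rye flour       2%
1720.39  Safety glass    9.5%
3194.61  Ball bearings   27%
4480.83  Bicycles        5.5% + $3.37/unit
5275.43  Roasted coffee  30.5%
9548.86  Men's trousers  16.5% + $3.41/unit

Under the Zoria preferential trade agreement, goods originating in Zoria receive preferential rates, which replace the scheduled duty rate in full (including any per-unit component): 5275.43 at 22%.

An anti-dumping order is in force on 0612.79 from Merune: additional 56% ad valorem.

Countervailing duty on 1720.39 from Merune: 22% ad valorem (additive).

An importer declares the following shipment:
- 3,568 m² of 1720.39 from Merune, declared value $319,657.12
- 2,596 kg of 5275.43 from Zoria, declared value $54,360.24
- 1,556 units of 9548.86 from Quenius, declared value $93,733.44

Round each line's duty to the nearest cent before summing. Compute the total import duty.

$133,423.22

Line 1 (1720.39, Merune, 3,568 m², $319,657.12):
Base rate for 1720.39 is 9.5%.
Additional duty on 1720.39 from Merune: +22%. Applied ad valorem rate: 9.5% + 22% = 31.5%.
Duty = $319,657.12 × 31.5% = $100,691.99.
Line 2 (5275.43, Zoria, 2,596 kg, $54,360.24):
Base rate for 5275.43 is 30.5%.
Origin Zoria qualifies under the Karoria–Zoria agreement and 5275.43 is covered: preferential rate 22% applies instead.
Duty = $54,360.24 × 22% = $11,959.25.
Line 3 (9548.86, Quenius, 1,556 units, $93,733.44):
Base rate for 9548.86 is 16.5% + $3.41/unit.
Duty = $93,733.44 × 16.5% + 1,556 × $3.41 = $20,771.98.
Total = $100,691.99 + $11,959.25 + $20,771.98 = $133,423.22.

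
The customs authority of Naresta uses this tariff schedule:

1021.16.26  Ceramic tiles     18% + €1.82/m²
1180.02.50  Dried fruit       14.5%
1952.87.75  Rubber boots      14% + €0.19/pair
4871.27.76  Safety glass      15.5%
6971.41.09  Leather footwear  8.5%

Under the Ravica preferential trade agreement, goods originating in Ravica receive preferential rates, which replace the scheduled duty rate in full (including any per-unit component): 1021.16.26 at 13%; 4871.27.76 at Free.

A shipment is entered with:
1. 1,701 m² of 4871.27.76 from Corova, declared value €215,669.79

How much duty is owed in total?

€33,428.82

Line 1 (4871.27.76, Corova, 1,701 m², €215,669.79):
Base rate for 4871.27.76 is 15.5%.
4871.27.76 has an FTA preferential rate, but origin Corova is not Ravica; base rate stands.
Duty = €215,669.79 × 15.5% = €33,428.82.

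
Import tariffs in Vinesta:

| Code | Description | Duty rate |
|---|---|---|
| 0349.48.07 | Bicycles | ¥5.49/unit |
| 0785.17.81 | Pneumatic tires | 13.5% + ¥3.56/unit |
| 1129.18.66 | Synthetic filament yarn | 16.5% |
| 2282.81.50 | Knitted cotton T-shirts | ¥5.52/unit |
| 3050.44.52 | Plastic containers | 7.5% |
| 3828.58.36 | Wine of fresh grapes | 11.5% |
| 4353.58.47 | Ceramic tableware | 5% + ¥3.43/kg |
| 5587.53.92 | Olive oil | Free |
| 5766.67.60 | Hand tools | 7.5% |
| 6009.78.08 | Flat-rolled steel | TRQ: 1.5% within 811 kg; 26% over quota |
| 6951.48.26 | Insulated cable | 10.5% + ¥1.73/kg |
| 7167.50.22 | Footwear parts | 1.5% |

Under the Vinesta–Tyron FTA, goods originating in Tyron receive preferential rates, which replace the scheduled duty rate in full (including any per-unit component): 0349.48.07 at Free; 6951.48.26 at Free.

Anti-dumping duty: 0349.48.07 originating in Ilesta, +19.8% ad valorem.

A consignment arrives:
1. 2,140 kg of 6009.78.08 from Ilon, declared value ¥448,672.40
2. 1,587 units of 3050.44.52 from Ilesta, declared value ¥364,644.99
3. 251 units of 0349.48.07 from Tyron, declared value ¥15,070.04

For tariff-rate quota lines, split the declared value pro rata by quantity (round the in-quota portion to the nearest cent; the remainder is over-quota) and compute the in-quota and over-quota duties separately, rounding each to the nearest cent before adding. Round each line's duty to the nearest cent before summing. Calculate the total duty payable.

¥102,344.80

Line 1 (6009.78.08, Ilon, 2,140 kg, ¥448,672.40):
Code 6009.78.08 is under a tariff-rate quota (threshold 811 kg). In-quota: 811 kg at 1.5%; over-quota: 1,329 kg at 26%.
Pro-rata value split: in-quota = ¥448,672.40 × 811/2,140 = ¥170,034.26; over-quota = ¥448,672.40 − ¥170,034.26 = ¥278,638.14.
In-quota duty = ¥170,034.26 × 1.5% = ¥2,550.51. Over-quota duty = ¥278,638.14 × 26% = ¥72,445.92.
Line duty = ¥2,550.51 + ¥72,445.92 = ¥74,996.43.
Line 2 (3050.44.52, Ilesta, 1,587 units, ¥364,644.99):
Base rate for 3050.44.52 is 7.5%.
Duty = ¥364,644.99 × 7.5% = ¥27,348.37.
Line 3 (0349.48.07, Tyron, 251 units, ¥15,070.04):
Base rate for 0349.48.07 is ¥5.49/unit.
Origin Tyron qualifies under the Vinesta–Tyron agreement and 0349.48.07 is covered: preferential rate Free applies instead.
The additional-duty order on 0349.48.07 targets Ilesta, not Tyron; it does not apply.
Duty = ¥15,070.04 × 0% = ¥0.00.
Total = ¥74,996.43 + ¥27,348.37 + ¥0.00 = ¥102,344.80.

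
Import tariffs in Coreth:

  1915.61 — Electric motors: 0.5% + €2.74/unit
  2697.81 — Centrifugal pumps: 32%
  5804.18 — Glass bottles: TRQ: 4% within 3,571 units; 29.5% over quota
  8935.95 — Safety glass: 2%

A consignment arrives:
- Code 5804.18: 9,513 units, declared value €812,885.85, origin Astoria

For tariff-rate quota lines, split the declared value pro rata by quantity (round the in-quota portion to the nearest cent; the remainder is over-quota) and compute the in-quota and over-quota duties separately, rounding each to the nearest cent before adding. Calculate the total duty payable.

Line 1 (5804.18, Astoria, 9,513 units, €812,885.85):
Code 5804.18 is under a tariff-rate quota (threshold 3,571 units). In-quota: 3,571 units at 4%; over-quota: 5,942 units at 29.5%.
Pro-rata value split: in-quota = €812,885.85 × 3,571/9,513 = €305,141.95; over-quota = €812,885.85 − €305,141.95 = €507,743.90.
In-quota duty = €305,141.95 × 4% = €12,205.68. Over-quota duty = €507,743.90 × 29.5% = €149,784.45.
Line duty = €12,205.68 + €149,784.45 = €161,990.13.

€161,990.13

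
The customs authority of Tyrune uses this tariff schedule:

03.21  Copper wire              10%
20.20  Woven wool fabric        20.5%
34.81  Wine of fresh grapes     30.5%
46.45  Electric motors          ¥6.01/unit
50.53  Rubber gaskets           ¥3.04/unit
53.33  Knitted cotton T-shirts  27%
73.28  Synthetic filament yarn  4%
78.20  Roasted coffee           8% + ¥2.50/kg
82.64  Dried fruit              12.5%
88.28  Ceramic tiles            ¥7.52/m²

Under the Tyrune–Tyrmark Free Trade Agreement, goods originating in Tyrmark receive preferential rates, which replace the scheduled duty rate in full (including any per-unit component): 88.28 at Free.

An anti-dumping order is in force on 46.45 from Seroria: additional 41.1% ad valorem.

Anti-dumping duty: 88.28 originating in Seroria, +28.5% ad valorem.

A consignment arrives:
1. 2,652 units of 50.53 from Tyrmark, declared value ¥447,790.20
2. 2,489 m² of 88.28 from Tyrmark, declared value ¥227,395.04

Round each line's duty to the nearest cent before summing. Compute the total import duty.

¥8,062.08

Line 1 (50.53, Tyrmark, 2,652 units, ¥447,790.20):
Base rate for 50.53 is ¥3.04/unit.
Origin Tyrmark is the FTA partner but 50.53 is not on the preference list; base rate stands.
Duty = 2,652 × ¥3.04 = ¥8,062.08.
Line 2 (88.28, Tyrmark, 2,489 m², ¥227,395.04):
Base rate for 88.28 is ¥7.52/m².
Origin Tyrmark qualifies under the Tyrune–Tyrmark agreement and 88.28 is covered: preferential rate Free applies instead.
The additional-duty order on 88.28 targets Seroria, not Tyrmark; it does not apply.
Duty = ¥227,395.04 × 0% = ¥0.00.
Total = ¥8,062.08 + ¥0.00 = ¥8,062.08.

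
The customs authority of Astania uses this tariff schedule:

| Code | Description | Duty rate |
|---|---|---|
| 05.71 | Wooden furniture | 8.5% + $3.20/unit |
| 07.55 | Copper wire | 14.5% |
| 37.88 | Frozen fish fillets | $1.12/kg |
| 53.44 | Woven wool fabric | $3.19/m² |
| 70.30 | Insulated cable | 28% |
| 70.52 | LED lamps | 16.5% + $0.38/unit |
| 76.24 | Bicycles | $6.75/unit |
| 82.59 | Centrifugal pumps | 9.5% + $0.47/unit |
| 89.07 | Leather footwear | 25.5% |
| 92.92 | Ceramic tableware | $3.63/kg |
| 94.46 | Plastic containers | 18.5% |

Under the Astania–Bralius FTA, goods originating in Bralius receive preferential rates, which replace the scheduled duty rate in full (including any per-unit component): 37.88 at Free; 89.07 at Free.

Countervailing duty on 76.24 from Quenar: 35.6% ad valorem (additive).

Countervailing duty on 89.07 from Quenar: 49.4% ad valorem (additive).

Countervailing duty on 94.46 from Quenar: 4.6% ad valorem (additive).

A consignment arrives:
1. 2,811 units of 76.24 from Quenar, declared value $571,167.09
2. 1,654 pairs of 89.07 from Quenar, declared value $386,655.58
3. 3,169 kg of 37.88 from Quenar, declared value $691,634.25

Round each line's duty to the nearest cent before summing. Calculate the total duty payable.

$515,464.04

Line 1 (76.24, Quenar, 2,811 units, $571,167.09):
Base rate for 76.24 is $6.75/unit.
Additional duty on 76.24 from Quenar: +35.6% ad valorem. Applied ad valorem rate = 35.6%.
Duty = $571,167.09 × 35.6% + 2,811 × $6.75 = $222,309.73.
Line 2 (89.07, Quenar, 1,654 pairs, $386,655.58):
Base rate for 89.07 is 25.5%.
89.07 has an FTA preferential rate, but origin Quenar is not Bralius; base rate stands.
Additional duty on 89.07 from Quenar: +49.4%. Applied ad valorem rate: 25.5% + 49.4% = 74.9%.
Duty = $386,655.58 × 74.9% = $289,605.03.
Line 3 (37.88, Quenar, 3,169 kg, $691,634.25):
Base rate for 37.88 is $1.12/kg.
37.88 has an FTA preferential rate, but origin Quenar is not Bralius; base rate stands.
Duty = 3,169 × $1.12 = $3,549.28.
Total = $222,309.73 + $289,605.03 + $3,549.28 = $515,464.04.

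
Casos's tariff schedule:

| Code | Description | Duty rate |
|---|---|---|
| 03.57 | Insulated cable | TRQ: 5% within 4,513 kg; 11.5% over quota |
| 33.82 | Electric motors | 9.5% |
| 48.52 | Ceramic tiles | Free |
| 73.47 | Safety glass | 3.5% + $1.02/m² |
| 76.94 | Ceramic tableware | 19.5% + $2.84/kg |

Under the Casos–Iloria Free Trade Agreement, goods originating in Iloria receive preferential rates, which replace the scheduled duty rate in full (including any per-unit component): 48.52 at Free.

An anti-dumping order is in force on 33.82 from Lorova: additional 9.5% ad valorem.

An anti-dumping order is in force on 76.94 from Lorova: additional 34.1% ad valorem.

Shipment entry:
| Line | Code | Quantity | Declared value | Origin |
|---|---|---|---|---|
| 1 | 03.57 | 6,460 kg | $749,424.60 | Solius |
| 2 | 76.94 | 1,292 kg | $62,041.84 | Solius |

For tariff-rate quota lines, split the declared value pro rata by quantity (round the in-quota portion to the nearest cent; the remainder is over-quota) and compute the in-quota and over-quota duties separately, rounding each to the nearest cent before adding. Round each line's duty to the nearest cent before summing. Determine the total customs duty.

$67,920.32

Line 1 (03.57, Solius, 6,460 kg, $749,424.60):
Code 03.57 is under a tariff-rate quota (threshold 4,513 kg). In-quota: 4,513 kg at 5%; over-quota: 1,947 kg at 11.5%.
Pro-rata value split: in-quota = $749,424.60 × 4,513/6,460 = $523,553.13; over-quota = $749,424.60 − $523,553.13 = $225,871.47.
In-quota duty = $523,553.13 × 5% = $26,177.66. Over-quota duty = $225,871.47 × 11.5% = $25,975.22.
Line duty = $26,177.66 + $25,975.22 = $52,152.88.
Line 2 (76.94, Solius, 1,292 kg, $62,041.84):
Base rate for 76.94 is 19.5% + $2.84/kg.
The additional-duty order on 76.94 targets Lorova, not Solius; it does not apply.
Duty = $62,041.84 × 19.5% + 1,292 × $2.84 = $15,767.44.
Total = $52,152.88 + $15,767.44 = $67,920.32.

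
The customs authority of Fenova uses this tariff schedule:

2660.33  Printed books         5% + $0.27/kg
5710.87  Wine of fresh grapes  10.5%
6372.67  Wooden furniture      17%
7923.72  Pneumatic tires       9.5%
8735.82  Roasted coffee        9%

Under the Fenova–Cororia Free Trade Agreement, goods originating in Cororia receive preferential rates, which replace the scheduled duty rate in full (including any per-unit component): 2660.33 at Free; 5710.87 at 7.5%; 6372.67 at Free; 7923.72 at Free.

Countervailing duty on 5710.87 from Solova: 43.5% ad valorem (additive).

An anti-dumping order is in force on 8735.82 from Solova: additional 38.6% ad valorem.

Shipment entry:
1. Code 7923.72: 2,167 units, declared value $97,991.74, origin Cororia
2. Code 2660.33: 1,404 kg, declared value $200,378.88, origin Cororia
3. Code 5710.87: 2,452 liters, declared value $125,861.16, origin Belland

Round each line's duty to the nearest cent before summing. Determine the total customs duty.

Line 1 (7923.72, Cororia, 2,167 units, $97,991.74):
Base rate for 7923.72 is 9.5%.
Origin Cororia qualifies under the Fenova–Cororia agreement and 7923.72 is covered: preferential rate Free applies instead.
Duty = $97,991.74 × 0% = $0.00.
Line 2 (2660.33, Cororia, 1,404 kg, $200,378.88):
Base rate for 2660.33 is 5% + $0.27/kg.
Origin Cororia qualifies under the Fenova–Cororia agreement and 2660.33 is covered: preferential rate Free applies instead.
Duty = $200,378.88 × 0% = $0.00.
Line 3 (5710.87, Belland, 2,452 liters, $125,861.16):
Base rate for 5710.87 is 10.5%.
5710.87 has an FTA preferential rate, but origin Belland is not Cororia; base rate stands.
The additional-duty order on 5710.87 targets Solova, not Belland; it does not apply.
Duty = $125,861.16 × 10.5% = $13,215.42.
Total = $0.00 + $0.00 + $13,215.42 = $13,215.42.

$13,215.42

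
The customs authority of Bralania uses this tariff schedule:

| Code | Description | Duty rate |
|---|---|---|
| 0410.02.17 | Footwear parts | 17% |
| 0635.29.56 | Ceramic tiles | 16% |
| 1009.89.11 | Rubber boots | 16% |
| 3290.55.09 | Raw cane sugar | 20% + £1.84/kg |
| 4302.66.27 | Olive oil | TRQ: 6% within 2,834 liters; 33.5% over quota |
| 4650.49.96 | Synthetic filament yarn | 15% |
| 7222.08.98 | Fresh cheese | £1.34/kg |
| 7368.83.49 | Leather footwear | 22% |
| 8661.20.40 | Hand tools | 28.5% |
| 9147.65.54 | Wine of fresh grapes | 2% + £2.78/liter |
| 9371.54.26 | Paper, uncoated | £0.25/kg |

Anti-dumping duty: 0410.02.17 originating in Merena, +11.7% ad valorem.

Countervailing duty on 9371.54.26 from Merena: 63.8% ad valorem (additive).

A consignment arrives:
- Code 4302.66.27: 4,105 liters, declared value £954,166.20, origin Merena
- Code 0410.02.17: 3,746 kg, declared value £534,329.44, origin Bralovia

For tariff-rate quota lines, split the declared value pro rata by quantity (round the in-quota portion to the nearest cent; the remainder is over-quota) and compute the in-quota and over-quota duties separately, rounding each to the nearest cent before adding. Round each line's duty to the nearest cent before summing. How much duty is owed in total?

Line 1 (4302.66.27, Merena, 4,105 liters, £954,166.20):
Code 4302.66.27 is under a tariff-rate quota (threshold 2,834 liters). In-quota: 2,834 liters at 6%; over-quota: 1,271 liters at 33.5%.
Pro-rata value split: in-quota = £954,166.20 × 2,834/4,105 = £658,734.96; over-quota = £954,166.20 − £658,734.96 = £295,431.24.
In-quota duty = £658,734.96 × 6% = £39,524.10. Over-quota duty = £295,431.24 × 33.5% = £98,969.47.
Line duty = £39,524.10 + £98,969.47 = £138,493.57.
Line 2 (0410.02.17, Bralovia, 3,746 kg, £534,329.44):
Base rate for 0410.02.17 is 17%.
The additional-duty order on 0410.02.17 targets Merena, not Bralovia; it does not apply.
Duty = £534,329.44 × 17% = £90,836.00.
Total = £138,493.57 + £90,836.00 = £229,329.57.

£229,329.57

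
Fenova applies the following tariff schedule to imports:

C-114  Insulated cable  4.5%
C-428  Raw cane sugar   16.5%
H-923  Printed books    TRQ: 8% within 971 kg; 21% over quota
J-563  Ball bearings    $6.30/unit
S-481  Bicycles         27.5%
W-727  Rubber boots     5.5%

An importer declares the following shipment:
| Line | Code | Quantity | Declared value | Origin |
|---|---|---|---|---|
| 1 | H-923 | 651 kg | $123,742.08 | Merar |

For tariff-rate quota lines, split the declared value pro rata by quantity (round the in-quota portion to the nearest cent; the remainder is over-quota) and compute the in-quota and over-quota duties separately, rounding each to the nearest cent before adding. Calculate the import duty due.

$9,899.37

Line 1 (H-923, Merar, 651 kg, $123,742.08):
Code H-923 is under a tariff-rate quota (threshold 971 kg). Quantity 651 kg is within the quota, so the in-quota rate 8% applies to the full value.
Duty = $123,742.08 × 8% = $9,899.37.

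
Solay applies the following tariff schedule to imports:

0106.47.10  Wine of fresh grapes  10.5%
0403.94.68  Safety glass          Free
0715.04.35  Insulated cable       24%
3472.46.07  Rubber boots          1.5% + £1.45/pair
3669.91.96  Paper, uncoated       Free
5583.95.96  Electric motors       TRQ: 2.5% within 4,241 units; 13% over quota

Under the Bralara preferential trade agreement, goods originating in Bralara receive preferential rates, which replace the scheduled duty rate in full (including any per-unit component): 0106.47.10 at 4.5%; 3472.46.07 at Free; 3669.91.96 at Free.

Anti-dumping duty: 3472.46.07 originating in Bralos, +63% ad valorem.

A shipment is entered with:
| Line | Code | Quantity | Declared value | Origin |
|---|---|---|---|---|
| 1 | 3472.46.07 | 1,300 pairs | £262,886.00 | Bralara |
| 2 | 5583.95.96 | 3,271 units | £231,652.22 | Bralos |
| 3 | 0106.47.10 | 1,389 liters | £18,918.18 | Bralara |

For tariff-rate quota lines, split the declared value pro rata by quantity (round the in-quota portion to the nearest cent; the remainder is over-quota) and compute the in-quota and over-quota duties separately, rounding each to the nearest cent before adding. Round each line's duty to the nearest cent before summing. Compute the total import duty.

£6,642.63

Line 1 (3472.46.07, Bralara, 1,300 pairs, £262,886.00):
Base rate for 3472.46.07 is 1.5% + £1.45/pair.
Origin Bralara qualifies under the Solay–Bralara agreement and 3472.46.07 is covered: preferential rate Free applies instead.
The additional-duty order on 3472.46.07 targets Bralos, not Bralara; it does not apply.
Duty = £262,886.00 × 0% = £0.00.
Line 2 (5583.95.96, Bralos, 3,271 units, £231,652.22):
Code 5583.95.96 is under a tariff-rate quota (threshold 4,241 units). Quantity 3,271 units is within the quota, so the in-quota rate 2.5% applies to the full value.
Duty = £231,652.22 × 2.5% = £5,791.31.
Line 3 (0106.47.10, Bralara, 1,389 liters, £18,918.18):
Base rate for 0106.47.10 is 10.5%.
Origin Bralara qualifies under the Solay–Bralara agreement and 0106.47.10 is covered: preferential rate 4.5% applies instead.
Duty = £18,918.18 × 4.5% = £851.32.
Total = £0.00 + £5,791.31 + £851.32 = £6,642.63.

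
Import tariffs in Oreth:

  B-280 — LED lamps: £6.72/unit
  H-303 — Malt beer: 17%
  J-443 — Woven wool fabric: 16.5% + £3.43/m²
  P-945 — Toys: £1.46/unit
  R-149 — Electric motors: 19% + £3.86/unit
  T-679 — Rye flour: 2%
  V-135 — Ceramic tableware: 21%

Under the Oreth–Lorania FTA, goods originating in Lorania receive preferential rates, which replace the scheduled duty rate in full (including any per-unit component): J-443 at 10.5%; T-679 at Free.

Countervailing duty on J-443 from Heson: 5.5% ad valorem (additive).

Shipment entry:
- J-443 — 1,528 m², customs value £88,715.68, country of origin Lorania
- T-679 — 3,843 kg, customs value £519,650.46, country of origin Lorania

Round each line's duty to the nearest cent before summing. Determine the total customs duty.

£9,315.15

Line 1 (J-443, Lorania, 1,528 m², £88,715.68):
Base rate for J-443 is 16.5% + £3.43/m².
Origin Lorania qualifies under the Oreth–Lorania agreement and J-443 is covered: preferential rate 10.5% applies instead.
The additional-duty order on J-443 targets Heson, not Lorania; it does not apply.
Duty = £88,715.68 × 10.5% = £9,315.15.
Line 2 (T-679, Lorania, 3,843 kg, £519,650.46):
Base rate for T-679 is 2%.
Origin Lorania qualifies under the Oreth–Lorania agreement and T-679 is covered: preferential rate Free applies instead.
Duty = £519,650.46 × 0% = £0.00.
Total = £9,315.15 + £0.00 = £9,315.15.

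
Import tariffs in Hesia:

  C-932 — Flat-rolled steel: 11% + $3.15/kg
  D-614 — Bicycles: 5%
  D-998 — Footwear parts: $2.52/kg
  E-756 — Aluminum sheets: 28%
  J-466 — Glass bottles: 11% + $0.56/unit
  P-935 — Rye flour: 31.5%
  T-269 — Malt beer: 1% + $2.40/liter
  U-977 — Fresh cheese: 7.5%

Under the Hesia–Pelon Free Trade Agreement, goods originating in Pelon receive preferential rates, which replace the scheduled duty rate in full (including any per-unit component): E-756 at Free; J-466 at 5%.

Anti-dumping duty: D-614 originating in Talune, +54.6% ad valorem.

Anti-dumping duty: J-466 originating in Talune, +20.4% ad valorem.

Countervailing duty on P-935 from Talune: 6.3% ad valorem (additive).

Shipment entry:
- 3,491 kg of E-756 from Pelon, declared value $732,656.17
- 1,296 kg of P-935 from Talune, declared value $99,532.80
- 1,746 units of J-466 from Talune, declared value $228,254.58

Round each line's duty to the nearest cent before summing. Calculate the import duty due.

$110,273.10

Line 1 (E-756, Pelon, 3,491 kg, $732,656.17):
Base rate for E-756 is 28%.
Origin Pelon qualifies under the Hesia–Pelon agreement and E-756 is covered: preferential rate Free applies instead.
Duty = $732,656.17 × 0% = $0.00.
Line 2 (P-935, Talune, 1,296 kg, $99,532.80):
Base rate for P-935 is 31.5%.
Additional duty on P-935 from Talune: +6.3%. Applied ad valorem rate: 31.5% + 6.3% = 37.8%.
Duty = $99,532.80 × 37.8% = $37,623.40.
Line 3 (J-466, Talune, 1,746 units, $228,254.58):
Base rate for J-466 is 11% + $0.56/unit.
J-466 has an FTA preferential rate, but origin Talune is not Pelon; base rate stands.
Additional duty on J-466 from Talune: +20.4%. Applied ad valorem rate: 11% + 20.4% = 31.4%.
Duty = $228,254.58 × 31.4% + 1,746 × $0.56 = $72,649.70.
Total = $0.00 + $37,623.40 + $72,649.70 = $110,273.10.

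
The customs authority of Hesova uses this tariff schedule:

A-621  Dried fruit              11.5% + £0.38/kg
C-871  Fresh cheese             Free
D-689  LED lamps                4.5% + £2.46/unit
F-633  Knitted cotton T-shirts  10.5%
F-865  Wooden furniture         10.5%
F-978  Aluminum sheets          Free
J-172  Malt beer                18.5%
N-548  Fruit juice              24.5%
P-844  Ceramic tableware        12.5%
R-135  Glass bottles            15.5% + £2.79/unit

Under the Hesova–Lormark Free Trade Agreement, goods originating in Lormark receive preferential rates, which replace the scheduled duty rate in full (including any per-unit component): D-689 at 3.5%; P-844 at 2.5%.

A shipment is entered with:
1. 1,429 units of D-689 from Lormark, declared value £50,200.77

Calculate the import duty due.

£1,757.03

Line 1 (D-689, Lormark, 1,429 units, £50,200.77):
Base rate for D-689 is 4.5% + £2.46/unit.
Origin Lormark qualifies under the Hesova–Lormark agreement and D-689 is covered: preferential rate 3.5% applies instead.
Duty = £50,200.77 × 3.5% = £1,757.03.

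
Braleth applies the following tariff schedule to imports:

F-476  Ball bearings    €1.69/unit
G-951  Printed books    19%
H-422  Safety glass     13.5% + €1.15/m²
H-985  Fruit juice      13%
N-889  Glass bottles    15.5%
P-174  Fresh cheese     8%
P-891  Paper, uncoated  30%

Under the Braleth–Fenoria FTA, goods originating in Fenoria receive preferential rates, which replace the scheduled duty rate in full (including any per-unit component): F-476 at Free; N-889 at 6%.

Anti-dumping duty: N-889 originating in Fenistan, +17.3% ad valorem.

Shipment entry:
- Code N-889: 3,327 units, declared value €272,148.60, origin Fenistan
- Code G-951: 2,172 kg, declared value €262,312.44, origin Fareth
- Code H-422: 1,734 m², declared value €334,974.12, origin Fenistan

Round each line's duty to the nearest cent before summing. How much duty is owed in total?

Line 1 (N-889, Fenistan, 3,327 units, €272,148.60):
Base rate for N-889 is 15.5%.
N-889 has an FTA preferential rate, but origin Fenistan is not Fenoria; base rate stands.
Additional duty on N-889 from Fenistan: +17.3%. Applied ad valorem rate: 15.5% + 17.3% = 32.8%.
Duty = €272,148.60 × 32.8% = €89,264.74.
Line 2 (G-951, Fareth, 2,172 kg, €262,312.44):
Base rate for G-951 is 19%.
Duty = €262,312.44 × 19% = €49,839.36.
Line 3 (H-422, Fenistan, 1,734 m², €334,974.12):
Base rate for H-422 is 13.5% + €1.15/m².
Duty = €334,974.12 × 13.5% + 1,734 × €1.15 = €47,215.61.
Total = €89,264.74 + €49,839.36 + €47,215.61 = €186,319.71.

€186,319.71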